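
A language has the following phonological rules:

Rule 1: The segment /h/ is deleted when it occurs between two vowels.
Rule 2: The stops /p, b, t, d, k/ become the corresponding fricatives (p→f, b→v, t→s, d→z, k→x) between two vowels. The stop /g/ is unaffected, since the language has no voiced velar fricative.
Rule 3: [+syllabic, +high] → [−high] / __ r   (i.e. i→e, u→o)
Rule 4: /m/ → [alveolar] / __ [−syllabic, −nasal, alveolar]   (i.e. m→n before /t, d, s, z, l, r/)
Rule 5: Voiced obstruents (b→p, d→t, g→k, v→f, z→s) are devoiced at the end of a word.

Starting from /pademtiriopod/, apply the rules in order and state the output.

Rule 1 (intervocalic h-deletion): no segment meets the environment; /pademtiriopod/ is unchanged.
Rule 2 (intervocalic spirantization): /d/ is a stop between vowels /a/ and /e/, so it spirantizes to the fricative [z]. /p/ is a stop between vowels /o/ and /o/, so it spirantizes to the fricative [f]. /pademtiriopod/ → pazemtiriofod.
Rule 3 (pre-rhotic lowering): /i/ is a high vowel immediately before /r/, so it lowers to [e]. /pazemtiriofod/ → pazemteriofod.
Rule 4 (nasal place assimilation): /m/ precedes the alveolar consonant /t/, so it assimilates in place to [n]. /pazemteriofod/ → pazenteriofod.
Rule 5 (final devoicing): /d/ is a voiced obstruent in word-final position, so it devoices to [t]. /pazenteriofod/ → pazenteriofot.

pazenteriofot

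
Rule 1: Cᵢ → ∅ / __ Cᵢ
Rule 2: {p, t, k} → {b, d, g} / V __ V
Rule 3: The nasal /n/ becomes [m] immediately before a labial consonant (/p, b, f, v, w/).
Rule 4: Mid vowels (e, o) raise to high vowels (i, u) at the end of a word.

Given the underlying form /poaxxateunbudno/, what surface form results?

poaxadeumbudnu

Rule 1 (degemination): /xx/ is a geminate; the first /x/ deletes. /poaxxateunbudno/ → poaxateunbudno.
Rule 2 (intervocalic voicing): /t/ is a voiceless stop between vowels /a/ and /e/, so it voices to [d]. /poaxateunbudno/ → poaxadeunbudno.
Rule 3 (nasal place assimilation): /n/ precedes the labial consonant /b/, so it assimilates in place to [m]. /poaxadeunbudno/ → poaxadeumbudno.
Rule 4 (final vowel raising): /o/ is a mid vowel in word-final position, so it raises to [u]. /poaxadeumbudno/ → poaxadeumbudnu.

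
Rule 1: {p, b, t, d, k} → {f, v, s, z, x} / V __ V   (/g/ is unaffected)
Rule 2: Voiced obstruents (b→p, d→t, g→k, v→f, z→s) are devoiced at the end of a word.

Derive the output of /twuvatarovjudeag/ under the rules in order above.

Rule 1 (intervocalic spirantization): /t/ is a stop between vowels /a/ and /a/, so it spirantizes to the fricative [s]. /d/ is a stop between vowels /u/ and /e/, so it spirantizes to the fricative [z]. /twuvatarovjudeag/ → twuvasarovjuzeag.
Rule 2 (final devoicing): /g/ is a voiced obstruent in word-final position, so it devoices to [k]. /twuvasarovjuzeag/ → twuvasarovjuzeak.

twuvasarovjuzeak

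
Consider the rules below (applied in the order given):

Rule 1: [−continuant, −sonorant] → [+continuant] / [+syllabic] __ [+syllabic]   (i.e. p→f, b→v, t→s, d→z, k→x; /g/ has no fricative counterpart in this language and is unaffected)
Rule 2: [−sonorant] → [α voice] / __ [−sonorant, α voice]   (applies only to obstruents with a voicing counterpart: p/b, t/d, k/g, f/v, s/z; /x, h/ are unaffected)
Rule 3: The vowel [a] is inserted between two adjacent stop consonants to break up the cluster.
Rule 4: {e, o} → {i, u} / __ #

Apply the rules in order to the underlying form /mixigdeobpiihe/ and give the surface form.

Rule 1 (intervocalic spirantization): no segment meets the environment; /mixigdeobpiihe/ is unchanged.
Rule 2 (regressive voicing assimilation): /b/ precedes the voiceless obstruent /p/, so it devoices to [p] by assimilation. /mixigdeobpiihe/ → mixigdeoppiihe.
Rule 3 (stop-cluster a-epenthesis): /g/ and /d/ form a stop–stop cluster, so [a] is inserted between them. /p/ and /p/ form a stop–stop cluster, so [a] is inserted between them. /mixigdeoppiihe/ → mixigadeopapiihe.
Rule 4 (final vowel raising): /e/ is a mid vowel in word-final position, so it raises to [i]. /mixigadeopapiihe/ → mixigadeopapiihi.

mixigadeopapiihi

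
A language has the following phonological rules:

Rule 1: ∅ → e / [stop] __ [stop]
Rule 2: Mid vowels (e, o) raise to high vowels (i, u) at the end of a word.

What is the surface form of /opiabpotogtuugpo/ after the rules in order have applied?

Rule 1 (stop-cluster e-epenthesis): /b/ and /p/ form a stop–stop cluster, so [e] is inserted between them. /g/ and /t/ form a stop–stop cluster, so [e] is inserted between them. /g/ and /p/ form a stop–stop cluster, so [e] is inserted between them. /opiabpotogtuugpo/ → opiabepotogetuugepo.
Rule 2 (final vowel raising): /o/ is a mid vowel in word-final position, so it raises to [u]. /opiabepotogetuugepo/ → opiabepotogetuugepu.

opiabepotogetuugepu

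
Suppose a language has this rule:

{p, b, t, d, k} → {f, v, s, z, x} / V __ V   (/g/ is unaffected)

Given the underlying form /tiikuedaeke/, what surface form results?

tiixuezaexe

Scanning /tiikuedaeke/: /t/ at position 1 is not in the conditioning environment; /k/ is a stop between vowels /i/ and /u/, so it spirantizes to the fricative [x]; /d/ is a stop between vowels /e/ and /a/, so it spirantizes to the fricative [z]; /k/ is a stop between vowels /e/ and /e/, so it spirantizes to the fricative [x].
Result: [tiixuezaexe].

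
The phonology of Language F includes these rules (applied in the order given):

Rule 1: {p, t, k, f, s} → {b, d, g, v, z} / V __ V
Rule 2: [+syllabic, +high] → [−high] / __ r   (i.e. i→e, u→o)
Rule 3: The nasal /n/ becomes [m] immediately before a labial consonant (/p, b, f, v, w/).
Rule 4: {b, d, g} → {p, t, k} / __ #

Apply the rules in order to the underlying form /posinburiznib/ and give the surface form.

pozimboriznip

Rule 1 (intervocalic voicing): /s/ is a voiceless obstruent between vowels /o/ and /i/, so it voices to [z]. /posinburiznib/ → pozinburiznib.
Rule 2 (pre-rhotic lowering): /u/ is a high vowel immediately before /r/, so it lowers to [o]. /pozinburiznib/ → pozinboriznib.
Rule 3 (nasal place assimilation): /n/ precedes the labial consonant /b/, so it assimilates in place to [m]. /pozinboriznib/ → pozimboriznib.
Rule 4 (final devoicing): /b/ is a voiced stop in word-final position, so it devoices to [p]. /pozimboriznib/ → pozimboriznip.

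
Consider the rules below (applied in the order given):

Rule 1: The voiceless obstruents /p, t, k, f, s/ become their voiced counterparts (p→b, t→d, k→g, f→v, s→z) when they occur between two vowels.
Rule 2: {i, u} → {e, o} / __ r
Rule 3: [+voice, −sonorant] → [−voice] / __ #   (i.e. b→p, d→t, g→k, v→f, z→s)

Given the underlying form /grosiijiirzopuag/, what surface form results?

groziijierzobuak

Rule 1 (intervocalic voicing): /s/ is a voiceless obstruent between vowels /o/ and /i/, so it voices to [z]. /p/ is a voiceless obstruent between vowels /o/ and /u/, so it voices to [b]. /grosiijiirzopuag/ → groziijiirzobuag.
Rule 2 (pre-rhotic lowering): /i/ is a high vowel immediately before /r/, so it lowers to [e]. /groziijiirzobuag/ → groziijierzobuag.
Rule 3 (final devoicing): /g/ is a voiced obstruent in word-final position, so it devoices to [k]. /groziijierzobuag/ → groziijierzobuak.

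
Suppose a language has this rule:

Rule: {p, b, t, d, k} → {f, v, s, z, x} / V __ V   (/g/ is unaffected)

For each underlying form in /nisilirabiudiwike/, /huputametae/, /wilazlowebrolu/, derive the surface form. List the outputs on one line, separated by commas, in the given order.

nisiliraviuziwixe, hufusamesae, wilazlowebrolu

/nisilirabiudiwike/: /b/ is a stop between vowels /a/ and /i/, so it spirantizes to the fricative [v]. /d/ is a stop between vowels /u/ and /i/, so it spirantizes to the fricative [z]. /k/ is a stop between vowels /i/ and /e/, so it spirantizes to the fricative [x]. → [nisiliraviuziwixe].
/huputametae/: /p/ is a stop between vowels /u/ and /u/, so it spirantizes to the fricative [f]. /t/ is a stop between vowels /u/ and /a/, so it spirantizes to the fricative [s]. /t/ is a stop between vowels /e/ and /a/, so it spirantizes to the fricative [s]. → [hufusamesae].
/wilazlowebrolu/: the rule's environment is not met; surfaces unchanged as [wilazlowebrolu].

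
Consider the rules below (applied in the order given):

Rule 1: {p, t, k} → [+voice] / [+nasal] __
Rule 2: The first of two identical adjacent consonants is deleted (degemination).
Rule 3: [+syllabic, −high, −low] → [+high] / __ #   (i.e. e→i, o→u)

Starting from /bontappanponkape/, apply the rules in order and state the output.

bondapanbongapi

Rule 1 (post-nasal voicing): /t/ is a voiceless stop immediately after the nasal /n/, so it voices to [d]. /p/ is a voiceless stop immediately after the nasal /n/, so it voices to [b]. /k/ is a voiceless stop immediately after the nasal /n/, so it voices to [g]. /bontappanponkape/ → bondappanbongape.
Rule 2 (degemination): /pp/ is a geminate; the first /p/ deletes. /bondappanbongape/ → bondapanbongape.
Rule 3 (final vowel raising): /e/ is a mid vowel in word-final position, so it raises to [i]. /bondapanbongape/ → bondapanbongapi.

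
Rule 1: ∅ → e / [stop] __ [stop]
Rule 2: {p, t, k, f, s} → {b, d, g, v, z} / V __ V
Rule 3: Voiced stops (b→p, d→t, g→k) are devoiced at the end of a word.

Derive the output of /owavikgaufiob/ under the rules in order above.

Rule 1 (stop-cluster e-epenthesis): /k/ and /g/ form a stop–stop cluster, so [e] is inserted between them. /owavikgaufiob/ → owavikegaufiob.
Rule 2 (intervocalic voicing): /k/ is a voiceless obstruent between vowels /i/ and /e/, so it voices to [g]. /f/ is a voiceless obstruent between vowels /u/ and /i/, so it voices to [v]. /owavikegaufiob/ → owavigegauviob.
Rule 3 (final devoicing): /b/ is a voiced stop in word-final position, so it devoices to [p]. /owavigegauviob/ → owavigegauviop.

owavigegauviop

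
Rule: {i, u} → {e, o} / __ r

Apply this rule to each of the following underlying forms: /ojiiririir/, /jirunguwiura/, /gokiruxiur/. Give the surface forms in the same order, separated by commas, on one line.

ojiererier, jerunguwiora, gokeruxior

/ojiiririir/: /i/ is a high vowel immediately before /r/, so it lowers to [e]. /i/ is a high vowel immediately before /r/, so it lowers to [e]. /i/ is a high vowel immediately before /r/, so it lowers to [e]. → [ojiererier].
/jirunguwiura/: /i/ is a high vowel immediately before /r/, so it lowers to [e]. /u/ is a high vowel immediately before /r/, so it lowers to [o]. → [jerunguwiora].
/gokiruxiur/: /i/ is a high vowel immediately before /r/, so it lowers to [e]. /u/ is a high vowel immediately before /r/, so it lowers to [o]. → [gokeruxior].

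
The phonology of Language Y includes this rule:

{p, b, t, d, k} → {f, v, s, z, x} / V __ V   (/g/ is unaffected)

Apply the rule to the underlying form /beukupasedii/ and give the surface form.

beuxufasezii

Scanning /beukupasedii/: /b/ at position 1 is not in the conditioning environment; /k/ is a stop between vowels /u/ and /u/, so it spirantizes to the fricative [x]; /p/ is a stop between vowels /u/ and /a/, so it spirantizes to the fricative [f]; /d/ is a stop between vowels /e/ and /i/, so it spirantizes to the fricative [z].
Result: [beuxufasezii].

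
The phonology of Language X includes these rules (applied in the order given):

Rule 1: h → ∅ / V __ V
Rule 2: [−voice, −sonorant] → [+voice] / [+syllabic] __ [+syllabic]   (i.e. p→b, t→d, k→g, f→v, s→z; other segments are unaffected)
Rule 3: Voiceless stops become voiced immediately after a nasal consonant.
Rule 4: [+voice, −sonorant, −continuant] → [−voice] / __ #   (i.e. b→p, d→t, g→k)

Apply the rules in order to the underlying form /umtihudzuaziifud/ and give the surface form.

umdiudzuaziivut

Rule 1 (intervocalic h-deletion): /h/ occurs between vowels /i/ and /u/, so it deletes. /umtihudzuaziifud/ → umtiudzuaziifud.
Rule 2 (intervocalic voicing): /f/ is a voiceless obstruent between vowels /i/ and /u/, so it voices to [v]. /umtiudzuaziifud/ → umtiudzuaziivud.
Rule 3 (post-nasal voicing): /t/ is a voiceless stop immediately after the nasal /m/, so it voices to [d]. /umtiudzuaziivud/ → umdiudzuaziivud.
Rule 4 (final devoicing): /d/ is a voiced stop in word-final position, so it devoices to [t]. /umdiudzuaziivud/ → umdiudzuaziivut.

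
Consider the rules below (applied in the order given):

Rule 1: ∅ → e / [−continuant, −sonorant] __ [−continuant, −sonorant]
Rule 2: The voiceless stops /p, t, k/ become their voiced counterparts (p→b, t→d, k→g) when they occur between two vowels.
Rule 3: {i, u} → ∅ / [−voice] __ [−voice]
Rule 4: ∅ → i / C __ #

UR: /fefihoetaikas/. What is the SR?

fefhoedaigasi

Rule 1 (stop-cluster e-epenthesis): no segment meets the environment; /fefihoetaikas/ is unchanged.
Rule 2 (intervocalic voicing): /t/ is a voiceless stop between vowels /e/ and /a/, so it voices to [d]. /k/ is a voiceless stop between vowels /i/ and /a/, so it voices to [g]. /fefihoetaikas/ → fefihoedaigas.
Rule 3 (high vowel syncope): /i/ is a high vowel flanked by voiceless consonants /f/ and /h/, so it deletes. /fefihoedaigas/ → fefhoedaigas.
Rule 4 (final i-epenthesis): the form ends in the consonant /s/, so [i] is inserted word-finally. /fefhoedaigas/ → fefhoedaigasi.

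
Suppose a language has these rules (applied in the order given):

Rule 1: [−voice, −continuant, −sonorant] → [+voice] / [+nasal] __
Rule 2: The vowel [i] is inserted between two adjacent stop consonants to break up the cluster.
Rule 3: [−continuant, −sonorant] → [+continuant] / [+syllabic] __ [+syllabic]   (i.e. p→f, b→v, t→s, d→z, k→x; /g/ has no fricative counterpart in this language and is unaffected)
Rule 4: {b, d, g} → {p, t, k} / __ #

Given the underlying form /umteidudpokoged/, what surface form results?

Rule 1 (post-nasal voicing): /t/ is a voiceless stop immediately after the nasal /m/, so it voices to [d]. /umteidudpokoged/ → umdeidudpokoged.
Rule 2 (stop-cluster i-epenthesis): /d/ and /p/ form a stop–stop cluster, so [i] is inserted between them. /umdeidudpokoged/ → umdeidudipokoged.
Rule 3 (intervocalic spirantization): /d/ is a stop between vowels /i/ and /u/, so it spirantizes to the fricative [z]. /d/ is a stop between vowels /u/ and /i/, so it spirantizes to the fricative [z]. /p/ is a stop between vowels /i/ and /o/, so it spirantizes to the fricative [f]. /k/ is a stop between vowels /o/ and /o/, so it spirantizes to the fricative [x]. /umdeidudipokoged/ → umdeizuzifoxoged.
Rule 4 (final devoicing): /d/ is a voiced stop in word-final position, so it devoices to [t]. /umdeizuzifoxoged/ → umdeizuzifoxoget.

umdeizuzifoxoget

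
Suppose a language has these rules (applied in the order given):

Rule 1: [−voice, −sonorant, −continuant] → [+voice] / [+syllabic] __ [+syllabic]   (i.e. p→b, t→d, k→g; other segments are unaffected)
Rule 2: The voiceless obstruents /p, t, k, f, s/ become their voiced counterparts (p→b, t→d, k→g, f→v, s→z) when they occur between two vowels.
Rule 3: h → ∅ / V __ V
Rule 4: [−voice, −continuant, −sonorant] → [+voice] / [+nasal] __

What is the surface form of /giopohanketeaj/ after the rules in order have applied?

Rule 1 (intervocalic voicing): /p/ is a voiceless stop between vowels /o/ and /o/, so it voices to [b]. /t/ is a voiceless stop between vowels /e/ and /e/, so it voices to [d]. /giopohanketeaj/ → giobohankedeaj.
Rule 2 (intervocalic voicing): no segment meets the environment; /giobohankedeaj/ is unchanged.
Rule 3 (intervocalic h-deletion): /h/ occurs between vowels /o/ and /a/, so it deletes. /giobohankedeaj/ → gioboankedeaj.
Rule 4 (post-nasal voicing): /k/ is a voiceless stop immediately after the nasal /n/, so it voices to [g]. /gioboankedeaj/ → gioboangedeaj.

gioboangedeaj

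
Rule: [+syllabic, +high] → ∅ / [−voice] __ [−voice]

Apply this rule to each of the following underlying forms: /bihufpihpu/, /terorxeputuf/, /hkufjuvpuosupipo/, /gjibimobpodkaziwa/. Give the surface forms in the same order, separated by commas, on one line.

bihfphpu, terorxeptf, hkfjuvpuosppo, gjibimobpodkaziwa

/bihufpihpu/: /u/ is a high vowel flanked by voiceless consonants /h/ and /f/, so it deletes. /i/ is a high vowel flanked by voiceless consonants /p/ and /h/, so it deletes. → [bihfphpu].
/terorxeputuf/: /u/ is a high vowel flanked by voiceless consonants /p/ and /t/, so it deletes. /u/ is a high vowel flanked by voiceless consonants /t/ and /f/, so it deletes. → [terorxeptf].
/hkufjuvpuosupipo/: /u/ is a high vowel flanked by voiceless consonants /k/ and /f/, so it deletes. /u/ is a high vowel flanked by voiceless consonants /s/ and /p/, so it deletes. /i/ is a high vowel flanked by voiceless consonants /p/ and /p/, so it deletes. → [hkfjuvpuosppo].
/gjibimobpodkaziwa/: the rule's environment is not met; surfaces unchanged as [gjibimobpodkaziwa].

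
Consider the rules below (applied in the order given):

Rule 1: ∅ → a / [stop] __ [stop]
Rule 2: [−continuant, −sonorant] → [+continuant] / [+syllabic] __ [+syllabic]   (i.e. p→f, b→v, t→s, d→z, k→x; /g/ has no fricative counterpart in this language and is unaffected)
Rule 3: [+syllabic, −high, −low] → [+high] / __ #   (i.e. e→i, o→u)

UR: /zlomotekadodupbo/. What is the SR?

zlomosexazozufavu

Rule 1 (stop-cluster a-epenthesis): /p/ and /b/ form a stop–stop cluster, so [a] is inserted between them. /zlomotekadodupbo/ → zlomotekadodupabo.
Rule 2 (intervocalic spirantization): /t/ is a stop between vowels /o/ and /e/, so it spirantizes to the fricative [s]. /k/ is a stop between vowels /e/ and /a/, so it spirantizes to the fricative [x]. /d/ is a stop between vowels /a/ and /o/, so it spirantizes to the fricative [z]. /d/ is a stop between vowels /o/ and /u/, so it spirantizes to the fricative [z]. /p/ is a stop between vowels /u/ and /a/, so it spirantizes to the fricative [f]. /b/ is a stop between vowels /a/ and /o/, so it spirantizes to the fricative [v]. /zlomotekadodupabo/ → zlomosexazozufavo.
Rule 3 (final vowel raising): /o/ is a mid vowel in word-final position, so it raises to [u]. /zlomosexazozufavo/ → zlomosexazozufavu.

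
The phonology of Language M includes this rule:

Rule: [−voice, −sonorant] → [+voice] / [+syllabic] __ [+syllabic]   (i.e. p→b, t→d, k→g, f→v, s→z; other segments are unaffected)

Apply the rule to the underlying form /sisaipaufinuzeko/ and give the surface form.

/s/ is a voiceless obstruent between vowels /i/ and /a/, so it voices to [z].
/p/ is a voiceless obstruent between vowels /i/ and /a/, so it voices to [b].
/f/ is a voiceless obstruent between vowels /u/ and /i/, so it voices to [v].
/k/ is a voiceless obstruent between vowels /e/ and /o/, so it voices to [g].
The other instance of /s/ does not occur in the required environment and remains unchanged.
Surface form: [sizaibauvinuzego].

sizaibauvinuzego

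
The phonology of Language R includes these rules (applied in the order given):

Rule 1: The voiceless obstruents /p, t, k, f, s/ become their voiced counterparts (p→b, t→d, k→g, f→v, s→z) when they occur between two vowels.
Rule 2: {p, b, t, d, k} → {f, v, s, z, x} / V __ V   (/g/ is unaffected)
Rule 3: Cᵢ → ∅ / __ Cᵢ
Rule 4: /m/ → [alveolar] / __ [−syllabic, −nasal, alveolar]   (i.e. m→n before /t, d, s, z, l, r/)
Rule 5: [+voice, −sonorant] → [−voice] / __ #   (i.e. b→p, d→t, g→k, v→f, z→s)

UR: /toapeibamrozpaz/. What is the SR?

Rule 1 (intervocalic voicing): /p/ is a voiceless obstruent between vowels /a/ and /e/, so it voices to [b]. /toapeibamrozpaz/ → toabeibamrozpaz.
Rule 2 (intervocalic spirantization): /b/ is a stop between vowels /a/ and /e/, so it spirantizes to the fricative [v]. /b/ is a stop between vowels /i/ and /a/, so it spirantizes to the fricative [v]. /toabeibamrozpaz/ → toaveivamrozpaz.
Rule 3 (degemination): no segment meets the environment; /toaveivamrozpaz/ is unchanged.
Rule 4 (nasal place assimilation): /m/ precedes the alveolar consonant /r/, so it assimilates in place to [n]. /toaveivamrozpaz/ → toaveivanrozpaz.
Rule 5 (final devoicing): /z/ is a voiced obstruent in word-final position, so it devoices to [s]. /toaveivanrozpaz/ → toaveivanrozpas.

toaveivanrozpas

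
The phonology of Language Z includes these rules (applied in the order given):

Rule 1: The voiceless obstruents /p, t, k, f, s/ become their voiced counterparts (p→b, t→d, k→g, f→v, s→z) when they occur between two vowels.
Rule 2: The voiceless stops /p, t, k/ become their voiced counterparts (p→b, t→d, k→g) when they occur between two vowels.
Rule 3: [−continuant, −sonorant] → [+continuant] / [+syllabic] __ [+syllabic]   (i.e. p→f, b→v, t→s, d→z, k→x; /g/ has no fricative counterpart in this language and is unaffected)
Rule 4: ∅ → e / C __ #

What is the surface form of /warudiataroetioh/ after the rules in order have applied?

Rule 1 (intervocalic voicing): /t/ is a voiceless obstruent between vowels /a/ and /a/, so it voices to [d]. /t/ is a voiceless obstruent between vowels /e/ and /i/, so it voices to [d]. /warudiataroetioh/ → warudiadaroedioh.
Rule 2 (intervocalic voicing): no segment meets the environment; /warudiadaroedioh/ is unchanged.
Rule 3 (intervocalic spirantization): /d/ is a stop between vowels /u/ and /i/, so it spirantizes to the fricative [z]. /d/ is a stop between vowels /a/ and /a/, so it spirantizes to the fricative [z]. /d/ is a stop between vowels /e/ and /i/, so it spirantizes to the fricative [z]. /warudiadaroedioh/ → waruziazaroezioh.
Rule 4 (final e-epenthesis): the form ends in the consonant /h/, so [e] is inserted word-finally. /waruziazaroezioh/ → waruziazaroeziohe.

waruziazaroeziohe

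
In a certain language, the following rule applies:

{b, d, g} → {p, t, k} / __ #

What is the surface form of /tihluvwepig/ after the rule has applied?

/g/ is a voiced stop in word-final position, so it devoices to [k].
Surface form: [tihluvwepik].

tihluvwepik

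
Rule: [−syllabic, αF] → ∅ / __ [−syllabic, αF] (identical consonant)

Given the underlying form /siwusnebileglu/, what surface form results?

siwusnebileglu

No segment of /siwusnebileglu/ meets the structural description of the rule, so the form surfaces unchanged.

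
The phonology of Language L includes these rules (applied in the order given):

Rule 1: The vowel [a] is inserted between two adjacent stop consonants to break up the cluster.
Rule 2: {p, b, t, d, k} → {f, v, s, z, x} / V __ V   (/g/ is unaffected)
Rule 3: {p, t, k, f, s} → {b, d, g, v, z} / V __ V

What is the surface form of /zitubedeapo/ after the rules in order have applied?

Rule 1 (stop-cluster a-epenthesis): no segment meets the environment; /zitubedeapo/ is unchanged.
Rule 2 (intervocalic spirantization): /t/ is a stop between vowels /i/ and /u/, so it spirantizes to the fricative [s]. /b/ is a stop between vowels /u/ and /e/, so it spirantizes to the fricative [v]. /d/ is a stop between vowels /e/ and /e/, so it spirantizes to the fricative [z]. /p/ is a stop between vowels /a/ and /o/, so it spirantizes to the fricative [f]. /zitubedeapo/ → zisuvezeafo.
Rule 3 (intervocalic voicing): /s/ is a voiceless obstruent between vowels /i/ and /u/, so it voices to [z]. /f/ is a voiceless obstruent between vowels /a/ and /o/, so it voices to [v]. /zisuvezeafo/ → zizuvezeavo.

zizuvezeavo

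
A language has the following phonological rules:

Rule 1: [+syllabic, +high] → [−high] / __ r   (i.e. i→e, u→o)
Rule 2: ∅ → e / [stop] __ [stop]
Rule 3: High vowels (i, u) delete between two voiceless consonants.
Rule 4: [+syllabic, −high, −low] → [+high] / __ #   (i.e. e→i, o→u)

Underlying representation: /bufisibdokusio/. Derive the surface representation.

bufsibedoksiu

Rule 1 (pre-rhotic lowering): no segment meets the environment; /bufisibdokusio/ is unchanged.
Rule 2 (stop-cluster e-epenthesis): /b/ and /d/ form a stop–stop cluster, so [e] is inserted between them. /bufisibdokusio/ → bufisibedokusio.
Rule 3 (high vowel syncope): /i/ is a high vowel flanked by voiceless consonants /f/ and /s/, so it deletes. /u/ is a high vowel flanked by voiceless consonants /k/ and /s/, so it deletes. /bufisibedokusio/ → bufsibedoksio.
Rule 4 (final vowel raising): /o/ is a mid vowel in word-final position, so it raises to [u]. /bufsibedoksio/ → bufsibedoksiu.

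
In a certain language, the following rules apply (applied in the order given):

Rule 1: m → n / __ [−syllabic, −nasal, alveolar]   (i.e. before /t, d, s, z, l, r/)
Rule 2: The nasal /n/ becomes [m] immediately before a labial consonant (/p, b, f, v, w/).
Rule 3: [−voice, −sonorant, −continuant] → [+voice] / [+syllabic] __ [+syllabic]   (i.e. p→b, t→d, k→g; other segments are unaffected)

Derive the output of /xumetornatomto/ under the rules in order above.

Rule 1 (nasal place assimilation): /m/ precedes the alveolar consonant /t/, so it assimilates in place to [n]. /xumetornatomto/ → xumetornatonto.
Rule 2 (nasal place assimilation): no segment meets the environment; /xumetornatonto/ is unchanged.
Rule 3 (intervocalic voicing): /t/ is a voiceless stop between vowels /e/ and /o/, so it voices to [d]. /t/ is a voiceless stop between vowels /a/ and /o/, so it voices to [d]. /xumetornatonto/ → xumedornadonto.

xumedornadonto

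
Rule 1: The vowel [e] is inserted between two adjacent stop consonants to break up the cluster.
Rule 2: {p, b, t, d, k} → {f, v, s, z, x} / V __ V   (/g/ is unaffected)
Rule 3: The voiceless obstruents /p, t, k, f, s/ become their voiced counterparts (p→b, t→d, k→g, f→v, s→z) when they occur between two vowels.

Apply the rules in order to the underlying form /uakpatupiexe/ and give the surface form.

uaxevazuviexe

Rule 1 (stop-cluster e-epenthesis): /k/ and /p/ form a stop–stop cluster, so [e] is inserted between them. /uakpatupiexe/ → uakepatupiexe.
Rule 2 (intervocalic spirantization): /k/ is a stop between vowels /a/ and /e/, so it spirantizes to the fricative [x]. /p/ is a stop between vowels /e/ and /a/, so it spirantizes to the fricative [f]. /t/ is a stop between vowels /a/ and /u/, so it spirantizes to the fricative [s]. /p/ is a stop between vowels /u/ and /i/, so it spirantizes to the fricative [f]. /uakepatupiexe/ → uaxefasufiexe.
Rule 3 (intervocalic voicing): /f/ is a voiceless obstruent between vowels /e/ and /a/, so it voices to [v]. /s/ is a voiceless obstruent between vowels /a/ and /u/, so it voices to [z]. /f/ is a voiceless obstruent between vowels /u/ and /i/, so it voices to [v]. /uaxefasufiexe/ → uaxevazuviexe.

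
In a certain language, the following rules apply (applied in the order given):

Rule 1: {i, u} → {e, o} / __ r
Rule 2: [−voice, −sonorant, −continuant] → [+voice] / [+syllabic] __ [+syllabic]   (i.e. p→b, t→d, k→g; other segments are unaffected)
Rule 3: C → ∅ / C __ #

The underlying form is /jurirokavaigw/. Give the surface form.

jorerogavaig

Rule 1 (pre-rhotic lowering): /u/ is a high vowel immediately before /r/, so it lowers to [o]. /i/ is a high vowel immediately before /r/, so it lowers to [e]. /jurirokavaigw/ → jorerokavaigw.
Rule 2 (intervocalic voicing): /k/ is a voiceless stop between vowels /o/ and /a/, so it voices to [g]. /jorerokavaigw/ → jorerogavaigw.
Rule 3 (final cluster simplification): /w/ is the second consonant of a word-final cluster /gw/, so it deletes. /jorerogavaigw/ → jorerogavaig.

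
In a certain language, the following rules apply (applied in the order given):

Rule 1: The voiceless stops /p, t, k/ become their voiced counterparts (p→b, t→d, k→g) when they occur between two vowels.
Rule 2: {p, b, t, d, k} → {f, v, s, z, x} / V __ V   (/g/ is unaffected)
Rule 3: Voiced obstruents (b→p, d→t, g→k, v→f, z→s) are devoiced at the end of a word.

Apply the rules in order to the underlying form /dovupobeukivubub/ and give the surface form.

dovuvoveugivuvup

Rule 1 (intervocalic voicing): /p/ is a voiceless stop between vowels /u/ and /o/, so it voices to [b]. /k/ is a voiceless stop between vowels /u/ and /i/, so it voices to [g]. /dovupobeukivubub/ → dovubobeugivubub.
Rule 2 (intervocalic spirantization): /b/ is a stop between vowels /u/ and /o/, so it spirantizes to the fricative [v]. /b/ is a stop between vowels /o/ and /e/, so it spirantizes to the fricative [v]. /b/ is a stop between vowels /u/ and /u/, so it spirantizes to the fricative [v]. /dovubobeugivubub/ → dovuvoveugivuvub.
Rule 3 (final devoicing): /b/ is a voiced obstruent in word-final position, so it devoices to [p]. /dovuvoveugivuvub/ → dovuvoveugivuvup.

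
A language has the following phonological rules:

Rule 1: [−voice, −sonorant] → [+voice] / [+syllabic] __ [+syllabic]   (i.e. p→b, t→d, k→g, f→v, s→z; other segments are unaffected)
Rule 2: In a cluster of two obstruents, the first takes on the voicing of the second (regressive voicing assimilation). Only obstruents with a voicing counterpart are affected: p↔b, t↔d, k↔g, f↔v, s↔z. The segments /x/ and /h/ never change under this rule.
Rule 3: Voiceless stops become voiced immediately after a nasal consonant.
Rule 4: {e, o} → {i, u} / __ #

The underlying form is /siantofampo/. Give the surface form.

Rule 1 (intervocalic voicing): /f/ is a voiceless obstruent between vowels /o/ and /a/, so it voices to [v]. /siantofampo/ → siantovampo.
Rule 2 (regressive voicing assimilation): no segment meets the environment; /siantovampo/ is unchanged.
Rule 3 (post-nasal voicing): /t/ is a voiceless stop immediately after the nasal /n/, so it voices to [d]. /p/ is a voiceless stop immediately after the nasal /m/, so it voices to [b]. /siantovampo/ → siandovambo.
Rule 4 (final vowel raising): /o/ is a mid vowel in word-final position, so it raises to [u]. /siandovambo/ → siandovambu.

siandovambu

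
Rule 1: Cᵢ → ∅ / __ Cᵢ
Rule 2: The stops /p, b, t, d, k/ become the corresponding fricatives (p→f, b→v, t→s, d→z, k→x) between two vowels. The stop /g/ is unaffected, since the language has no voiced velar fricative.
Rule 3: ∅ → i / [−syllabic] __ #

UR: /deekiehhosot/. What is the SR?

Rule 1 (degemination): /hh/ is a geminate; the first /h/ deletes. /deekiehhosot/ → deekiehosot.
Rule 2 (intervocalic spirantization): /k/ is a stop between vowels /e/ and /i/, so it spirantizes to the fricative [x]. /deekiehosot/ → deexiehosot.
Rule 3 (final i-epenthesis): the form ends in the consonant /t/, so [i] is inserted word-finally. /deexiehosot/ → deexiehosoti.

deexiehosoti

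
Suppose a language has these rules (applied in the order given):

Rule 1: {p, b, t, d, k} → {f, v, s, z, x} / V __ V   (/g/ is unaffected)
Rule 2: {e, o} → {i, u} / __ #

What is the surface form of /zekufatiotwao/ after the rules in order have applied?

Rule 1 (intervocalic spirantization): /k/ is a stop between vowels /e/ and /u/, so it spirantizes to the fricative [x]. /t/ is a stop between vowels /a/ and /i/, so it spirantizes to the fricative [s]. /zekufatiotwao/ → zexufasiotwao.
Rule 2 (final vowel raising): /o/ is a mid vowel in word-final position, so it raises to [u]. /zexufasiotwao/ → zexufasiotwau.

zexufasiotwau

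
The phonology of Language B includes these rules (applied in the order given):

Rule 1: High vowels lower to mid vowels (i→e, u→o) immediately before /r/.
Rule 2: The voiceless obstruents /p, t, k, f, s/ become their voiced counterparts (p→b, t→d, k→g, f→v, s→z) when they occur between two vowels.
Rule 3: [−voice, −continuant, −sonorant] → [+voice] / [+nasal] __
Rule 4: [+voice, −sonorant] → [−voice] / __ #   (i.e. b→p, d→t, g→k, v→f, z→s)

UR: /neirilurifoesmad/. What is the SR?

Rule 1 (pre-rhotic lowering): /i/ is a high vowel immediately before /r/, so it lowers to [e]. /u/ is a high vowel immediately before /r/, so it lowers to [o]. /neirilurifoesmad/ → neerilorifoesmad.
Rule 2 (intervocalic voicing): /f/ is a voiceless obstruent between vowels /i/ and /o/, so it voices to [v]. /neerilorifoesmad/ → neerilorivoesmad.
Rule 3 (post-nasal voicing): no segment meets the environment; /neerilorivoesmad/ is unchanged.
Rule 4 (final devoicing): /d/ is a voiced obstruent in word-final position, so it devoices to [t]. /neerilorivoesmad/ → neerilorivoesmat.

neerilorivoesmat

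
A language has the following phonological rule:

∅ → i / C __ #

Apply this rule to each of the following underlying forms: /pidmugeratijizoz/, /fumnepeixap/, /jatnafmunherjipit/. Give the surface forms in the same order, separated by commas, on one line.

pidmugeratijizozi, fumnepeixapi, jatnafmunherjipiti

/pidmugeratijizoz/: the form ends in the consonant /z/, so [i] is inserted word-finally. → [pidmugeratijizozi].
/fumnepeixap/: the form ends in the consonant /p/, so [i] is inserted word-finally. → [fumnepeixapi].
/jatnafmunherjipit/: the form ends in the consonant /t/, so [i] is inserted word-finally. → [jatnafmunherjipiti].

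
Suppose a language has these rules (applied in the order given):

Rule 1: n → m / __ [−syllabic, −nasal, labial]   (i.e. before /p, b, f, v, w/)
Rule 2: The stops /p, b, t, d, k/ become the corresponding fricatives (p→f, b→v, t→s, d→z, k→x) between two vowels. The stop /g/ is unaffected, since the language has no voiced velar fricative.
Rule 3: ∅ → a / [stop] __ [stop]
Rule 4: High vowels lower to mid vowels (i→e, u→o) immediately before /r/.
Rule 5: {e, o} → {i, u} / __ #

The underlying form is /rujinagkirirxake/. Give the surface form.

Rule 1 (nasal place assimilation): no segment meets the environment; /rujinagkirirxake/ is unchanged.
Rule 2 (intervocalic spirantization): /k/ is a stop between vowels /a/ and /e/, so it spirantizes to the fricative [x]. /rujinagkirirxake/ → rujinagkirirxaxe.
Rule 3 (stop-cluster a-epenthesis): /g/ and /k/ form a stop–stop cluster, so [a] is inserted between them. /rujinagkirirxaxe/ → rujinagakirirxaxe.
Rule 4 (pre-rhotic lowering): /i/ is a high vowel immediately before /r/, so it lowers to [e]. /i/ is a high vowel immediately before /r/, so it lowers to [e]. /rujinagakirirxaxe/ → rujinagakererxaxe.
Rule 5 (final vowel raising): /e/ is a mid vowel in word-final position, so it raises to [i]. /rujinagakererxaxe/ → rujinagakererxaxi.

rujinagakererxaxi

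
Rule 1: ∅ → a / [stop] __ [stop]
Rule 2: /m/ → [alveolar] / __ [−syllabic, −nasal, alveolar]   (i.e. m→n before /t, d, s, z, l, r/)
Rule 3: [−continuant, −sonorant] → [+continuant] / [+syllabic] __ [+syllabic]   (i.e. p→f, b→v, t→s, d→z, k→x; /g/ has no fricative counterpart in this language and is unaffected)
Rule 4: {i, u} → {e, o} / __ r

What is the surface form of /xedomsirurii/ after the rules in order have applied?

Rule 1 (stop-cluster a-epenthesis): no segment meets the environment; /xedomsirurii/ is unchanged.
Rule 2 (nasal place assimilation): /m/ precedes the alveolar consonant /s/, so it assimilates in place to [n]. /xedomsirurii/ → xedonsirurii.
Rule 3 (intervocalic spirantization): /d/ is a stop between vowels /e/ and /o/, so it spirantizes to the fricative [z]. /xedonsirurii/ → xezonsirurii.
Rule 4 (pre-rhotic lowering): /i/ is a high vowel immediately before /r/, so it lowers to [e]. /u/ is a high vowel immediately before /r/, so it lowers to [o]. /xezonsirurii/ → xezonserorii.

xezonserorii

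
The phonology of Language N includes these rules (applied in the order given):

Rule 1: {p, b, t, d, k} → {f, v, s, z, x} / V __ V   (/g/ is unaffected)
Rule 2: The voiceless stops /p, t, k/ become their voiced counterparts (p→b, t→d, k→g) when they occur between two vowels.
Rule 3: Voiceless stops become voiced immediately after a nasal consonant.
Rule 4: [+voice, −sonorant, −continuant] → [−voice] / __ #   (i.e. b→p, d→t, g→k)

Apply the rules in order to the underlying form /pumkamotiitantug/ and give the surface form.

Rule 1 (intervocalic spirantization): /t/ is a stop between vowels /o/ and /i/, so it spirantizes to the fricative [s]. /t/ is a stop between vowels /i/ and /a/, so it spirantizes to the fricative [s]. /pumkamotiitantug/ → pumkamosiisantug.
Rule 2 (intervocalic voicing): no segment meets the environment; /pumkamosiisantug/ is unchanged.
Rule 3 (post-nasal voicing): /k/ is a voiceless stop immediately after the nasal /m/, so it voices to [g]. /t/ is a voiceless stop immediately after the nasal /n/, so it voices to [d]. /pumkamosiisantug/ → pumgamosiisandug.
Rule 4 (final devoicing): /g/ is a voiced stop in word-final position, so it devoices to [k]. /pumgamosiisandug/ → pumgamosiisanduk.

pumgamosiisanduk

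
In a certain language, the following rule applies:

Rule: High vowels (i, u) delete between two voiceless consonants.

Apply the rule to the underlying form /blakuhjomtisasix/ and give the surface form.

/u/ is a high vowel flanked by voiceless consonants /k/ and /h/, so it deletes.
/i/ is a high vowel flanked by voiceless consonants /t/ and /s/, so it deletes.
/i/ is a high vowel flanked by voiceless consonants /s/ and /x/, so it deletes.
Surface form: [blakhjomtsasx].

blakhjomtsasx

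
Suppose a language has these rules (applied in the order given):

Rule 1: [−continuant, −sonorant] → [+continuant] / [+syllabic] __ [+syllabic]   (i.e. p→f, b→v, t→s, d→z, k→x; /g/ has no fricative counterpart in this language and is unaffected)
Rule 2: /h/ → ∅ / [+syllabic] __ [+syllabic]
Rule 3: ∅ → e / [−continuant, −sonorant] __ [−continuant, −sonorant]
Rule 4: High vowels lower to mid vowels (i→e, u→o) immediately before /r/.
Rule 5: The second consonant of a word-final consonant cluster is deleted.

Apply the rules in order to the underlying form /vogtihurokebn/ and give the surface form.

Rule 1 (intervocalic spirantization): /k/ is a stop between vowels /o/ and /e/, so it spirantizes to the fricative [x]. /vogtihurokebn/ → vogtihuroxebn.
Rule 2 (intervocalic h-deletion): /h/ occurs between vowels /i/ and /u/, so it deletes. /vogtihuroxebn/ → vogtiuroxebn.
Rule 3 (stop-cluster e-epenthesis): /g/ and /t/ form a stop–stop cluster, so [e] is inserted between them. /vogtiuroxebn/ → vogetiuroxebn.
Rule 4 (pre-rhotic lowering): /u/ is a high vowel immediately before /r/, so it lowers to [o]. /vogetiuroxebn/ → vogetioroxebn.
Rule 5 (final cluster simplification): /n/ is the second consonant of a word-final cluster /bn/, so it deletes. /vogetioroxebn/ → vogetioroxeb.

vogetioroxeb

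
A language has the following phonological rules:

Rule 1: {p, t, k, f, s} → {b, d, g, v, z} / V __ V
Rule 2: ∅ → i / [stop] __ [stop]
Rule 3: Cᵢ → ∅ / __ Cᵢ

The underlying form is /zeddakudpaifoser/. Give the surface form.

zedidagudipaivozer

Rule 1 (intervocalic voicing): /k/ is a voiceless obstruent between vowels /a/ and /u/, so it voices to [g]. /f/ is a voiceless obstruent between vowels /i/ and /o/, so it voices to [v]. /s/ is a voiceless obstruent between vowels /o/ and /e/, so it voices to [z]. /zeddakudpaifoser/ → zeddagudpaivozer.
Rule 2 (stop-cluster i-epenthesis): /d/ and /d/ form a stop–stop cluster, so [i] is inserted between them. /d/ and /p/ form a stop–stop cluster, so [i] is inserted between them. /zeddagudpaivozer/ → zedidagudipaivozer.
Rule 3 (degemination): no segment meets the environment; /zedidagudipaivozer/ is unchanged.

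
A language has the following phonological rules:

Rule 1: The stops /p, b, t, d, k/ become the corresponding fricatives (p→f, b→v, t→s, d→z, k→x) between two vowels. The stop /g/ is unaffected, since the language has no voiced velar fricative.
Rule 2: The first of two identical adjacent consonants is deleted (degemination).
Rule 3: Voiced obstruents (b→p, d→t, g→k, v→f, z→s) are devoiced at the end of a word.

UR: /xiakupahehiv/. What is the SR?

Rule 1 (intervocalic spirantization): /k/ is a stop between vowels /a/ and /u/, so it spirantizes to the fricative [x]. /p/ is a stop between vowels /u/ and /a/, so it spirantizes to the fricative [f]. /xiakupahehiv/ → xiaxufahehiv.
Rule 2 (degemination): no segment meets the environment; /xiaxufahehiv/ is unchanged.
Rule 3 (final devoicing): /v/ is a voiced obstruent in word-final position, so it devoices to [f]. /xiaxufahehiv/ → xiaxufahehif.

xiaxufahehif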